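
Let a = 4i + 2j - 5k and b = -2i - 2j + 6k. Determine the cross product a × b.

i: 2·6 - (-5)·(-2) = 12 - 10 = 2
j: (-5)·(-2) - 4·6 = 10 - 24 = -14
k: 4·(-2) - 2·(-2) = -8 - (-4) = -4
a × b = (2, -14, -4)

(2, -14, -4)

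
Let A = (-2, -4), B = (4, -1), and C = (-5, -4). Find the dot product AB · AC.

AB = B − A = (6, 3)
AC = C − A = (-3, 0)
AB · AC = 6·(-3) + 3·0 = -18 + 0 = -18

-18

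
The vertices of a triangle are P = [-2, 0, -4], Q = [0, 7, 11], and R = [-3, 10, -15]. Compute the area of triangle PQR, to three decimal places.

PQ = (2, 7, 15),  PR = (-1, 10, -11)
i: 7·(-11) - 15·10 = -77 - 150 = -227
j: 15·(-1) - 2·(-11) = -15 - (-22) = 7
k: 2·10 - 7·(-1) = 20 - (-7) = 27
PQ × PR = (-227, 7, 27)
|PQ × PR| = √52307 ≈ 228.7072
area = ½ · 228.7072 ≈ 114.354

114.354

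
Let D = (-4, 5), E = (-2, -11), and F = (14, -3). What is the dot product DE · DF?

DE = E − D = (2, -16)
DF = F − D = (18, -8)
DE · DF = 2·18 + (-16)·(-8) = 36 + 128 = 164

164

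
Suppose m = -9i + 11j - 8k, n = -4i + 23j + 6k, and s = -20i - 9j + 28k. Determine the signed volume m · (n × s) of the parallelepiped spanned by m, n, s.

-10338

n × s:
i: 23·28 - 6·(-9) = 644 - (-54) = 698
j: 6·(-20) - (-4)·28 = -120 - (-112) = -8
k: (-4)·(-9) - 23·(-20) = 36 - (-460) = 496
n × s = (698, -8, 496)
m · (n × s) = (-9)·698 + 11·(-8) + (-8)·496 = -6282 - 88 - 3968 = -10338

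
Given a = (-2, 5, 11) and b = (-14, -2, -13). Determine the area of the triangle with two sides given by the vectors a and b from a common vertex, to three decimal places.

99.656

i: 5·(-13) - 11·(-2) = -65 - (-22) = -43
j: 11·(-14) - (-2)·(-13) = -154 - 26 = -180
k: (-2)·(-2) - 5·(-14) = 4 - (-70) = 74
a × b = (-43, -180, 74)
|a × b| = √((-43)² + (-180)² + 74²) = √39725 ≈ 199.3113
area = ½ · 199.3113 ≈ 99.656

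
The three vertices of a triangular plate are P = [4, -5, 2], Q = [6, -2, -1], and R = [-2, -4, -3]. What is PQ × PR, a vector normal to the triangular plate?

(-12, 28, 20)

PQ = (2, 3, -3)
PR = (-6, 1, -5)
i: 3·(-5) - (-3)·1 = -15 - (-3) = -12
j: (-3)·(-6) - 2·(-5) = 18 - (-10) = 28
k: 2·1 - 3·(-6) = 2 - (-18) = 20
PQ × PR = (-12, 28, 20)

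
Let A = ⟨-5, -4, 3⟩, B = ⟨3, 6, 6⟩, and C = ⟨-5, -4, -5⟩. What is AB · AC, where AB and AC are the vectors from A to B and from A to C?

-24

AB = B − A = (8, 10, 3)
AC = C − A = (0, 0, -8)
AB · AC = 8·0 + 10·0 + 3·(-8) = 0 + 0 - 24 = -24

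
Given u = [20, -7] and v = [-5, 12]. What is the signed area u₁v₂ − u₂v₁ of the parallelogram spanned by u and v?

205

20·12 - (-7)·(-5) = 240 - 35 = 205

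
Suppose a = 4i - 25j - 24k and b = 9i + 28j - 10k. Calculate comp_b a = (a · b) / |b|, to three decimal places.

a · b = 4·9 + (-25)·28 + (-24)·(-10) = 36 - 700 + 240 = -424
|b| = √(81 + 784 + 100) = √965 ≈ 31.0644
comp_b a = -424 / √965 ≈ -13.649

-13.649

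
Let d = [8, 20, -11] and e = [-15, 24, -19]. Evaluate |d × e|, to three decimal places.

i: 20·(-19) - (-11)·24 = -380 - (-264) = -116
j: (-11)·(-15) - 8·(-19) = 165 - (-152) = 317
k: 8·24 - 20·(-15) = 192 - (-300) = 492
d × e = (-116, 317, 492)
|d × e| = √((-116)² + 317² + 492²) = √356009 ≈ 596.6649

596.665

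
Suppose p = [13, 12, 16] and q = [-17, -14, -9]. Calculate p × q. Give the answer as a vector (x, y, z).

(116, -155, 22)

i: 12·(-9) - 16·(-14) = -108 - (-224) = 116
j: 16·(-17) - 13·(-9) = -272 - (-117) = -155
k: 13·(-14) - 12·(-17) = -182 - (-204) = 22
p × q = (116, -155, 22)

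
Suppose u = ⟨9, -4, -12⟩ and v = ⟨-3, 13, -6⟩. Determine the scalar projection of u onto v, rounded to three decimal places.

u · v = 9·(-3) + (-4)·13 + (-12)·(-6) = -27 - 52 + 72 = -7
|v| = √(9 + 169 + 36) = √214 ≈ 14.6287
comp_v u = -7 / √214 ≈ -0.479

-0.479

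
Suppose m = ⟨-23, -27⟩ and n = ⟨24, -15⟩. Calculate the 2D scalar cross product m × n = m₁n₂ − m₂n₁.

993

(-23)·(-15) - (-27)·24 = 345 - (-648) = 993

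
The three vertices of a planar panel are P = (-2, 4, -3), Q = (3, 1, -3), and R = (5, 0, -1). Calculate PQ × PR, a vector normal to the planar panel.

(-6, -10, 1)

PQ = (5, -3, 0)
PR = (7, -4, 2)
i: (-3)·2 - 0·(-4) = -6 - 0 = -6
j: 0·7 - 5·2 = 0 - 10 = -10
k: 5·(-4) - (-3)·7 = -20 - (-21) = 1
PQ × PR = (-6, -10, 1)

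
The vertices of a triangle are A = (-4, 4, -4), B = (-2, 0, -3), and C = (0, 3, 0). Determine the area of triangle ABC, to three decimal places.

AB = (2, -4, 1),  AC = (4, -1, 4)
i: (-4)·4 - 1·(-1) = -16 - (-1) = -15
j: 1·4 - 2·4 = 4 - 8 = -4
k: 2·(-1) - (-4)·4 = -2 - (-16) = 14
AB × AC = (-15, -4, 14)
|AB × AC| = √437 ≈ 20.9045
area = ½ · 20.9045 ≈ 10.452

10.452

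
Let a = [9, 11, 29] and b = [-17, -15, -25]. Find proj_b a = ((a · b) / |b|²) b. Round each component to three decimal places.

a · b = 9·(-17) + 11·(-15) + 29·(-25) = -153 - 165 - 725 = -1043
|b|² = 289 + 225 + 625 = 1139
proj_b a = (-1043/1139) · (-17, -15, -25) ≈ (15.567, 13.736, 22.893)

(15.567, 13.736, 22.893)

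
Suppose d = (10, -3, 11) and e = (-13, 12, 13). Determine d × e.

i: (-3)·13 - 11·12 = -39 - 132 = -171
j: 11·(-13) - 10·13 = -143 - 130 = -273
k: 10·12 - (-3)·(-13) = 120 - 39 = 81
d × e = (-171, -273, 81)

(-171, -273, 81)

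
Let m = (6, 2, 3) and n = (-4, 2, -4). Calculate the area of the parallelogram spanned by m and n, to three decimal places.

i: 2·(-4) - 3·2 = -8 - 6 = -14
j: 3·(-4) - 6·(-4) = -12 - (-24) = 12
k: 6·2 - 2·(-4) = 12 - (-8) = 20
m × n = (-14, 12, 20)
|m × n| = √((-14)² + 12² + 20²) = √740 ≈ 27.2029

27.203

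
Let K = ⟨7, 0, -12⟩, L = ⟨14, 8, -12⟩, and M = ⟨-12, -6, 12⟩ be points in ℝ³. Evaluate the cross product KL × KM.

(192, -168, 110)

KL = (7, 8, 0)
KM = (-19, -6, 24)
i: 8·24 - 0·(-6) = 192 - 0 = 192
j: 0·(-19) - 7·24 = 0 - 168 = -168
k: 7·(-6) - 8·(-19) = -42 - (-152) = 110
KL × KM = (192, -168, 110)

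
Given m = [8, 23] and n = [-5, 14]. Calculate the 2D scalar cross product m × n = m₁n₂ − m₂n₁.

227

8·14 - 23·(-5) = 112 - (-115) = 227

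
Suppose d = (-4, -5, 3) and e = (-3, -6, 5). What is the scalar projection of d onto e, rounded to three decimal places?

6.813

d · e = (-4)·(-3) + (-5)·(-6) + 3·5 = 12 + 30 + 15 = 57
|e| = √(9 + 36 + 25) = √70 ≈ 8.3666
comp_e d = 57 / √70 ≈ 6.813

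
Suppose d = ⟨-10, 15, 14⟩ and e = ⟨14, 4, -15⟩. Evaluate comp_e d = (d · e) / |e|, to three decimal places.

-13.873

d · e = (-10)·14 + 15·4 + 14·(-15) = -140 + 60 - 210 = -290
|e| = √(196 + 16 + 225) = √437 ≈ 20.9045
comp_e d = -290 / √437 ≈ -13.873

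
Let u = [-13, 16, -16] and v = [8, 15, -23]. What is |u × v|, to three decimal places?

i: 16·(-23) - (-16)·15 = -368 - (-240) = -128
j: (-16)·8 - (-13)·(-23) = -128 - 299 = -427
k: (-13)·15 - 16·8 = -195 - 128 = -323
u × v = (-128, -427, -323)
|u × v| = √((-128)² + (-427)² + (-323)²) = √303042 ≈ 550.4925

550.493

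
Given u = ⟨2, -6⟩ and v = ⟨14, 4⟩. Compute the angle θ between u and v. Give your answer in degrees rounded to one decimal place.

u · v = 2·14 + (-6)·4 = 28 - 24 = 4
|u|² = 4 + 36 = 40,  |u| = √40 ≈ 6.324555
|v|² = 196 + 16 = 212,  |v| = √212 ≈ 14.560220
cos θ = 4 / (6.324555 · 14.560220) ≈ 0.04344
θ = arccos(0.04344) ≈ 87.5°

87.5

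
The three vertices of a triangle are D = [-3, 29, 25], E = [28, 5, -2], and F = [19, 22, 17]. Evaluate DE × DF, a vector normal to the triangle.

DE = (31, -24, -27)
DF = (22, -7, -8)
i: (-24)·(-8) - (-27)·(-7) = 192 - 189 = 3
j: (-27)·22 - 31·(-8) = -594 - (-248) = -346
k: 31·(-7) - (-24)·22 = -217 - (-528) = 311
DE × DF = (3, -346, 311)

(3, -346, 311)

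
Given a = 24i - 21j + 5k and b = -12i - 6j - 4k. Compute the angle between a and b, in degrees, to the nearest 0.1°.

113.7

a · b = 24·(-12) + (-21)·(-6) + 5·(-4) = -288 + 126 - 20 = -182
|a|² = 576 + 441 + 25 = 1042,  |a| = √1042 ≈ 32.280025
|b|² = 144 + 36 + 16 = 196,  |b| = √196 ≈ 14.000000
cos θ = -182 / (32.280025 · 14.000000) ≈ -0.40273
θ = arccos(-0.40273) ≈ 113.7°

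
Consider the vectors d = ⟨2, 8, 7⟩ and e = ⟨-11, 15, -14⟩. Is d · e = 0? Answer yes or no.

d · e = 2·(-11) + 8·15 + 7·(-14) = -22 + 120 - 98 = 0
Zero, so the vectors are orthogonal.

yes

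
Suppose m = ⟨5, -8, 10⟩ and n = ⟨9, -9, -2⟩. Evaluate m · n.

m · n = 5·9 + (-8)·(-9) + 10·(-2) = 45 + 72 - 20 = 97

97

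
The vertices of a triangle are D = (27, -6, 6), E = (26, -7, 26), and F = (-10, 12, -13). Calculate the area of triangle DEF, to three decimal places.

DE = (-1, -1, 20),  DF = (-37, 18, -19)
i: (-1)·(-19) - 20·18 = 19 - 360 = -341
j: 20·(-37) - (-1)·(-19) = -740 - 19 = -759
k: (-1)·18 - (-1)·(-37) = -18 - 37 = -55
DE × DF = (-341, -759, -55)
|DE × DF| = √695387 ≈ 833.8987
area = ½ · 833.8987 ≈ 416.949

416.949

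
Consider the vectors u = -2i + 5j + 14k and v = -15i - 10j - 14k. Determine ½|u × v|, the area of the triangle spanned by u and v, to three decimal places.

i: 5·(-14) - 14·(-10) = -70 - (-140) = 70
j: 14·(-15) - (-2)·(-14) = -210 - 28 = -238
k: (-2)·(-10) - 5·(-15) = 20 - (-75) = 95
u × v = (70, -238, 95)
|u × v| = √(70² + (-238)² + 95²) = √70569 ≈ 265.6483
area = ½ · 265.6483 ≈ 132.824

132.824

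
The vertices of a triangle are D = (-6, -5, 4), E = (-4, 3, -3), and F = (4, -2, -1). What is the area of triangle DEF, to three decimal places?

DE = (2, 8, -7),  DF = (10, 3, -5)
i: 8·(-5) - (-7)·3 = -40 - (-21) = -19
j: (-7)·10 - 2·(-5) = -70 - (-10) = -60
k: 2·3 - 8·10 = 6 - 80 = -74
DE × DF = (-19, -60, -74)
|DE × DF| = √9437 ≈ 97.1442
area = ½ · 97.1442 ≈ 48.572

48.572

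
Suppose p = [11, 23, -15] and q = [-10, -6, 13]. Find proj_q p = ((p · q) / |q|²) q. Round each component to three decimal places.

(14.525, 8.715, -18.882)

p · q = 11·(-10) + 23·(-6) + (-15)·13 = -110 - 138 - 195 = -443
|q|² = 100 + 36 + 169 = 305
proj_q p = (-443/305) · (-10, -6, 13) ≈ (14.525, 8.715, -18.882)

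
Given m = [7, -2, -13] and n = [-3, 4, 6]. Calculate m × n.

(40, -3, 22)

i: (-2)·6 - (-13)·4 = -12 - (-52) = 40
j: (-13)·(-3) - 7·6 = 39 - 42 = -3
k: 7·4 - (-2)·(-3) = 28 - 6 = 22
m × n = (40, -3, 22)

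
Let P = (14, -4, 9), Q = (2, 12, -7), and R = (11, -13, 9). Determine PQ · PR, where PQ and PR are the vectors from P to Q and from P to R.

-108

PQ = Q − P = (-12, 16, -16)
PR = R − P = (-3, -9, 0)
PQ · PR = (-12)·(-3) + 16·(-9) + (-16)·0 = 36 - 144 + 0 = -108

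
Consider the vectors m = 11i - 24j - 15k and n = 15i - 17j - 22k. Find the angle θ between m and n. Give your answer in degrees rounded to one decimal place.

m · n = 11·15 + (-24)·(-17) + (-15)·(-22) = 165 + 408 + 330 = 903
|m|² = 121 + 576 + 225 = 922,  |m| = √922 ≈ 30.364453
|n|² = 225 + 289 + 484 = 998,  |n| = √998 ≈ 31.591138
cos θ = 903 / (30.364453 · 31.591138) ≈ 0.94136
θ = arccos(0.94136) ≈ 19.7°

19.7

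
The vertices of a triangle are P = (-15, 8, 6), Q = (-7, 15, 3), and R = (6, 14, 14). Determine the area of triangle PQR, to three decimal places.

PQ = (8, 7, -3),  PR = (21, 6, 8)
i: 7·8 - (-3)·6 = 56 - (-18) = 74
j: (-3)·21 - 8·8 = -63 - 64 = -127
k: 8·6 - 7·21 = 48 - 147 = -99
PQ × PR = (74, -127, -99)
|PQ × PR| = √31406 ≈ 177.2174
area = ½ · 177.2174 ≈ 88.609

88.609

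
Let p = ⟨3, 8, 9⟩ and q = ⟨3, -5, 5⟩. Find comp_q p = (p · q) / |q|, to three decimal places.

1.823

p · q = 3·3 + 8·(-5) + 9·5 = 9 - 40 + 45 = 14
|q| = √(9 + 25 + 25) = √59 ≈ 7.6811
comp_q p = 14 / √59 ≈ 1.823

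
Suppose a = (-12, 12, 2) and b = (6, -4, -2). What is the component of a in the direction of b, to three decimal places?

a · b = (-12)·6 + 12·(-4) + 2·(-2) = -72 - 48 - 4 = -124
|b| = √(36 + 16 + 4) = √56 ≈ 7.4833
comp_b a = -124 / √56 ≈ -16.570

-16.570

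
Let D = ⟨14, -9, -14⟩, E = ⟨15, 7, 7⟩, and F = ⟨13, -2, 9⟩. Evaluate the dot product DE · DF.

DE = E − D = (1, 16, 21)
DF = F − D = (-1, 7, 23)
DE · DF = 1·(-1) + 16·7 + 21·23 = -1 + 112 + 483 = 594

594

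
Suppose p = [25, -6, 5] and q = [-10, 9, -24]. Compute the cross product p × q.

(99, 550, 165)

i: (-6)·(-24) - 5·9 = 144 - 45 = 99
j: 5·(-10) - 25·(-24) = -50 - (-600) = 550
k: 25·9 - (-6)·(-10) = 225 - 60 = 165
p × q = (99, 550, 165)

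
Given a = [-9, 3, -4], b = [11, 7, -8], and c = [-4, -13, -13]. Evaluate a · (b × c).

b × c:
i: 7·(-13) - (-8)·(-13) = -91 - 104 = -195
j: (-8)·(-4) - 11·(-13) = 32 - (-143) = 175
k: 11·(-13) - 7·(-4) = -143 - (-28) = -115
b × c = (-195, 175, -115)
a · (b × c) = (-9)·(-195) + 3·175 + (-4)·(-115) = 1755 + 525 + 460 = 2740

2740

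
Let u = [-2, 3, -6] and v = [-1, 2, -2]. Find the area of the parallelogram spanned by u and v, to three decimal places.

i: 3·(-2) - (-6)·2 = -6 - (-12) = 6
j: (-6)·(-1) - (-2)·(-2) = 6 - 4 = 2
k: (-2)·2 - 3·(-1) = -4 - (-3) = -1
u × v = (6, 2, -1)
|u × v| = √(6² + 2² + (-1)²) = √41 ≈ 6.4031

6.403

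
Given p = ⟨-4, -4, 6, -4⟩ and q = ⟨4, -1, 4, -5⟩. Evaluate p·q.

32

p · q = (-4)·4 + (-4)·(-1) + 6·4 + (-4)·(-5) = -16 + 4 + 24 + 20 = 32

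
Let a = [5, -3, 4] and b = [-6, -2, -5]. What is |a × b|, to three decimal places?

i: (-3)·(-5) - 4·(-2) = 15 - (-8) = 23
j: 4·(-6) - 5·(-5) = -24 - (-25) = 1
k: 5·(-2) - (-3)·(-6) = -10 - 18 = -28
a × b = (23, 1, -28)
|a × b| = √(23² + 1² + (-28)²) = √1314 ≈ 36.2491

36.249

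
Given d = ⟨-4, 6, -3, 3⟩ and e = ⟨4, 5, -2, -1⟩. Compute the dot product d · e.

17

d · e = (-4)·4 + 6·5 + (-3)·(-2) + 3·(-1) = -16 + 30 + 6 - 3 = 17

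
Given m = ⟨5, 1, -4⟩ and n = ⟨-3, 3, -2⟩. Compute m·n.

m · n = 5·(-3) + 1·3 + (-4)·(-2) = -15 + 3 + 8 = -4

-4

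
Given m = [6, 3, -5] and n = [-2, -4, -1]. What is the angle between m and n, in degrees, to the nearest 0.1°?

119.7

m · n = 6·(-2) + 3·(-4) + (-5)·(-1) = -12 - 12 + 5 = -19
|m|² = 36 + 9 + 25 = 70,  |m| = √70 ≈ 8.366600
|n|² = 4 + 16 + 1 = 21,  |n| = √21 ≈ 4.582576
cos θ = -19 / (8.366600 · 4.582576) ≈ -0.49556
θ = arccos(-0.49556) ≈ 119.7°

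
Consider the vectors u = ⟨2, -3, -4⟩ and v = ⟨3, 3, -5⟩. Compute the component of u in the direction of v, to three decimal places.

2.592

u · v = 2·3 + (-3)·3 + (-4)·(-5) = 6 - 9 + 20 = 17
|v| = √(9 + 9 + 25) = √43 ≈ 6.5574
comp_v u = 17 / √43 ≈ 2.592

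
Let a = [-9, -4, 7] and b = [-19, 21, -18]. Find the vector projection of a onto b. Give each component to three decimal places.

(0.658, -0.727, 0.623)

a · b = (-9)·(-19) + (-4)·21 + 7·(-18) = 171 - 84 - 126 = -39
|b|² = 361 + 441 + 324 = 1126
proj_b a = (-39/1126) · (-19, 21, -18) ≈ (0.658, -0.727, 0.623)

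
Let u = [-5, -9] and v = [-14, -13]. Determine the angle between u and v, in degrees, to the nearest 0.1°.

u · v = (-5)·(-14) + (-9)·(-13) = 70 + 117 = 187
|u|² = 25 + 81 = 106,  |u| = √106 ≈ 10.295630
|v|² = 196 + 169 = 365,  |v| = √365 ≈ 19.104973
cos θ = 187 / (10.295630 · 19.104973) ≈ 0.95070
θ = arccos(0.95070) ≈ 18.1°

18.1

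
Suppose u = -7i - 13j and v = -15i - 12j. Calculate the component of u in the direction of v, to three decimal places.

u · v = (-7)·(-15) + (-13)·(-12) = 105 + 156 = 261
|v| = √(225 + 144) = √369 ≈ 19.2094
comp_v u = 261 / √369 ≈ 13.587

13.587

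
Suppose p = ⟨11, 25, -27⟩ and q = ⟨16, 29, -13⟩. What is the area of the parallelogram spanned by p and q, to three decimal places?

i: 25·(-13) - (-27)·29 = -325 - (-783) = 458
j: (-27)·16 - 11·(-13) = -432 - (-143) = -289
k: 11·29 - 25·16 = 319 - 400 = -81
p × q = (458, -289, -81)
|p × q| = √(458² + (-289)² + (-81)²) = √299846 ≈ 547.5820

547.582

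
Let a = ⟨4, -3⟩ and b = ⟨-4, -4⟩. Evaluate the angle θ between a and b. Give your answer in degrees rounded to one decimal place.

98.1

a · b = 4·(-4) + (-3)·(-4) = -16 + 12 = -4
|a|² = 16 + 9 = 25,  |a| = √25 ≈ 5.000000
|b|² = 16 + 16 = 32,  |b| = √32 ≈ 5.656854
cos θ = -4 / (5.000000 · 5.656854) ≈ -0.14142
θ = arccos(-0.14142) ≈ 98.1°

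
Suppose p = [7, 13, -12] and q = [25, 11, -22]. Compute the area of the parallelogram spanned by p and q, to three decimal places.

i: 13·(-22) - (-12)·11 = -286 - (-132) = -154
j: (-12)·25 - 7·(-22) = -300 - (-154) = -146
k: 7·11 - 13·25 = 77 - 325 = -248
p × q = (-154, -146, -248)
|p × q| = √((-154)² + (-146)² + (-248)²) = √106536 ≈ 326.3985

326.399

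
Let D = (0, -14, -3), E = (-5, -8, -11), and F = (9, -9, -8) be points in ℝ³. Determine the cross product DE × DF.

(10, -97, -79)

DE = (-5, 6, -8)
DF = (9, 5, -5)
i: 6·(-5) - (-8)·5 = -30 - (-40) = 10
j: (-8)·9 - (-5)·(-5) = -72 - 25 = -97
k: (-5)·5 - 6·9 = -25 - 54 = -79
DE × DF = (10, -97, -79)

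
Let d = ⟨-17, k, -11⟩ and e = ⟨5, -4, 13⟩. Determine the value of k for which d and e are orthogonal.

-57

d · e = (-17)·5 + k·(-4) + (-11)·13 = -228 - 4k
Set equal to 0: -4k = 228, so k = -57.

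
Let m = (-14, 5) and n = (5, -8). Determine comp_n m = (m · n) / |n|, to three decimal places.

m · n = (-14)·5 + 5·(-8) = -70 - 40 = -110
|n| = √(25 + 64) = √89 ≈ 9.4340
comp_n m = -110 / √89 ≈ -11.660

-11.660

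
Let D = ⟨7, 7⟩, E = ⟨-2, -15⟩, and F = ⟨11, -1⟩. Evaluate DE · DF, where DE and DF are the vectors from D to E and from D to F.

140

DE = E − D = (-9, -22)
DF = F − D = (4, -8)
DE · DF = (-9)·4 + (-22)·(-8) = -36 + 176 = 140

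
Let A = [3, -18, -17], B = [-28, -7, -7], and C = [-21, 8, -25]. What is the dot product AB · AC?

AB = B − A = (-31, 11, 10)
AC = C − A = (-24, 26, -8)
AB · AC = (-31)·(-24) + 11·26 + 10·(-8) = 744 + 286 - 80 = 950

950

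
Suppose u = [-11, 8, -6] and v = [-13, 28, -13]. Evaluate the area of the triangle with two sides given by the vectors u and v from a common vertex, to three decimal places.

i: 8·(-13) - (-6)·28 = -104 - (-168) = 64
j: (-6)·(-13) - (-11)·(-13) = 78 - 143 = -65
k: (-11)·28 - 8·(-13) = -308 - (-104) = -204
u × v = (64, -65, -204)
|u × v| = √(64² + (-65)² + (-204)²) = √49937 ≈ 223.4659
area = ½ · 223.4659 ≈ 111.733

111.733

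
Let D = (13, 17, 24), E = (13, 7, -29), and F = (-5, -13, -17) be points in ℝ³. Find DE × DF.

DE = (0, -10, -53)
DF = (-18, -30, -41)
i: (-10)·(-41) - (-53)·(-30) = 410 - 1590 = -1180
j: (-53)·(-18) - 0·(-41) = 954 - 0 = 954
k: 0·(-30) - (-10)·(-18) = 0 - 180 = -180
DE × DF = (-1180, 954, -180)

(-1180, 954, -180)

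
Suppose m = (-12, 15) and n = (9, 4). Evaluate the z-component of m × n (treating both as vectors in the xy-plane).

-183

(-12)·4 - 15·9 = -48 - 135 = -183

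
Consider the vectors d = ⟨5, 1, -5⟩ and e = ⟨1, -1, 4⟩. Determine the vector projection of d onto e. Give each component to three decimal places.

(-0.889, 0.889, -3.556)

d · e = 5·1 + 1·(-1) + (-5)·4 = 5 - 1 - 20 = -16
|e|² = 1 + 1 + 16 = 18
proj_e d = (-16/18) · (1, -1, 4) ≈ (-0.889, 0.889, -3.556)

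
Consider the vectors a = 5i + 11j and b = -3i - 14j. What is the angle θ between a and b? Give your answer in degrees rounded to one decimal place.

167.7

a · b = 5·(-3) + 11·(-14) = -15 - 154 = -169
|a|² = 25 + 121 = 146,  |a| = √146 ≈ 12.083046
|b|² = 9 + 196 = 205,  |b| = √205 ≈ 14.317821
cos θ = -169 / (12.083046 · 14.317821) ≈ -0.97686
θ = arccos(-0.97686) ≈ 167.7°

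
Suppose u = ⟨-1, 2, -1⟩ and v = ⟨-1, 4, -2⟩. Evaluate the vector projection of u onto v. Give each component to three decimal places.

u · v = (-1)·(-1) + 2·4 + (-1)·(-2) = 1 + 8 + 2 = 11
|v|² = 1 + 16 + 4 = 21
proj_v u = (11/21) · (-1, 4, -2) ≈ (-0.524, 2.095, -1.048)

(-0.524, 2.095, -1.048)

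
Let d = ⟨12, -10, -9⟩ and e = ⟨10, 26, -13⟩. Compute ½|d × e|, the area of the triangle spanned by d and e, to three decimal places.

i: (-10)·(-13) - (-9)·26 = 130 - (-234) = 364
j: (-9)·10 - 12·(-13) = -90 - (-156) = 66
k: 12·26 - (-10)·10 = 312 - (-100) = 412
d × e = (364, 66, 412)
|d × e| = √(364² + 66² + 412²) = √306596 ≈ 553.7111
area = ½ · 553.7111 ≈ 276.856

276.856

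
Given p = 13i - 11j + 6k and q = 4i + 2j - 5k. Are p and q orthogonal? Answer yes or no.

yes

p · q = 13·4 + (-11)·2 + 6·(-5) = 52 - 22 - 30 = 0
Zero, so the vectors are orthogonal.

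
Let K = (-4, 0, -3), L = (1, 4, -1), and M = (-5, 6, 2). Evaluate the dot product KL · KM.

KL = L − K = (5, 4, 2)
KM = M − K = (-1, 6, 5)
KL · KM = 5·(-1) + 4·6 + 2·5 = -5 + 24 + 10 = 29

29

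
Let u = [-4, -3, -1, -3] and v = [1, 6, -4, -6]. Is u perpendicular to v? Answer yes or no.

yes

u · v = (-4)·1 + (-3)·6 + (-1)·(-4) + (-3)·(-6) = -4 - 18 + 4 + 18 = 0
Zero, so the vectors are orthogonal.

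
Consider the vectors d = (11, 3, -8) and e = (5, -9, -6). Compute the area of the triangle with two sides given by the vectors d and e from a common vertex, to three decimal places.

i: 3·(-6) - (-8)·(-9) = -18 - 72 = -90
j: (-8)·5 - 11·(-6) = -40 - (-66) = 26
k: 11·(-9) - 3·5 = -99 - 15 = -114
d × e = (-90, 26, -114)
|d × e| = √((-90)² + 26² + (-114)²) = √21772 ≈ 147.5534
area = ½ · 147.5534 ≈ 73.777

73.777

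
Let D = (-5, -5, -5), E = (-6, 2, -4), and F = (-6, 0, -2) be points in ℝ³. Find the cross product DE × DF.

DE = (-1, 7, 1)
DF = (-1, 5, 3)
i: 7·3 - 1·5 = 21 - 5 = 16
j: 1·(-1) - (-1)·3 = -1 - (-3) = 2
k: (-1)·5 - 7·(-1) = -5 - (-7) = 2
DE × DF = (16, 2, 2)

(16, 2, 2)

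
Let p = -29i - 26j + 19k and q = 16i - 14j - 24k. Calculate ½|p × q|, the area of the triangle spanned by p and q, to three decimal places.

636.680

i: (-26)·(-24) - 19·(-14) = 624 - (-266) = 890
j: 19·16 - (-29)·(-24) = 304 - 696 = -392
k: (-29)·(-14) - (-26)·16 = 406 - (-416) = 822
p × q = (890, -392, 822)
|p × q| = √(890² + (-392)² + 822²) = √1621448 ≈ 1273.3609
area = ½ · 1273.3609 ≈ 636.680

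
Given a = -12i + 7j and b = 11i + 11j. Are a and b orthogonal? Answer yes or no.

a · b = (-12)·11 + 7·11 = -132 + 77 = -55
Nonzero, so the vectors are not orthogonal.

no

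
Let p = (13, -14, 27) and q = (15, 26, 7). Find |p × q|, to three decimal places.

i: (-14)·7 - 27·26 = -98 - 702 = -800
j: 27·15 - 13·7 = 405 - 91 = 314
k: 13·26 - (-14)·15 = 338 - (-210) = 548
p × q = (-800, 314, 548)
|p × q| = √((-800)² + 314² + 548²) = √1038900 ≈ 1019.2644

1019.264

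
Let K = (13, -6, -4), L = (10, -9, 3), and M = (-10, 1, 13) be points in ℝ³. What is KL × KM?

(-100, -110, -90)

KL = (-3, -3, 7)
KM = (-23, 7, 17)
i: (-3)·17 - 7·7 = -51 - 49 = -100
j: 7·(-23) - (-3)·17 = -161 - (-51) = -110
k: (-3)·7 - (-3)·(-23) = -21 - 69 = -90
KL × KM = (-100, -110, -90)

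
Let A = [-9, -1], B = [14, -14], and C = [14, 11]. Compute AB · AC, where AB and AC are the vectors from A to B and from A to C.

373

AB = B − A = (23, -13)
AC = C − A = (23, 12)
AB · AC = 23·23 + (-13)·12 = 529 - 156 = 373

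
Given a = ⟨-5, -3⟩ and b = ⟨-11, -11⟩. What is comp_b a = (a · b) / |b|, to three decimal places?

a · b = (-5)·(-11) + (-3)·(-11) = 55 + 33 = 88
|b| = √(121 + 121) = √242 ≈ 15.5563
comp_b a = 88 / √242 ≈ 5.657

5.657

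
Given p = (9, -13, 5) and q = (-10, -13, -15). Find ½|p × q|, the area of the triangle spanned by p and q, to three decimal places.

i: (-13)·(-15) - 5·(-13) = 195 - (-65) = 260
j: 5·(-10) - 9·(-15) = -50 - (-135) = 85
k: 9·(-13) - (-13)·(-10) = -117 - 130 = -247
p × q = (260, 85, -247)
|p × q| = √(260² + 85² + (-247)²) = √135834 ≈ 368.5566
area = ½ · 368.5566 ≈ 184.278

184.278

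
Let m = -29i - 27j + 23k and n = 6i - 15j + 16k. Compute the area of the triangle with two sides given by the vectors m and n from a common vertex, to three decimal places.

426.140

i: (-27)·16 - 23·(-15) = -432 - (-345) = -87
j: 23·6 - (-29)·16 = 138 - (-464) = 602
k: (-29)·(-15) - (-27)·6 = 435 - (-162) = 597
m × n = (-87, 602, 597)
|m × n| = √((-87)² + 602² + 597²) = √726382 ≈ 852.2805
area = ½ · 852.2805 ≈ 426.140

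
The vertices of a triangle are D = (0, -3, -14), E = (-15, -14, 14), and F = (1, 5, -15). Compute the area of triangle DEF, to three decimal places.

DE = (-15, -11, 28),  DF = (1, 8, -1)
i: (-11)·(-1) - 28·8 = 11 - 224 = -213
j: 28·1 - (-15)·(-1) = 28 - 15 = 13
k: (-15)·8 - (-11)·1 = -120 - (-11) = -109
DE × DF = (-213, 13, -109)
|DE × DF| = √57419 ≈ 239.6226
area = ½ · 239.6226 ≈ 119.811

119.811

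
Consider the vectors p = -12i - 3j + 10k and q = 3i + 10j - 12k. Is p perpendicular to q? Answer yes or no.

no

p · q = (-12)·3 + (-3)·10 + 10·(-12) = -36 - 30 - 120 = -186
Nonzero, so the vectors are not orthogonal.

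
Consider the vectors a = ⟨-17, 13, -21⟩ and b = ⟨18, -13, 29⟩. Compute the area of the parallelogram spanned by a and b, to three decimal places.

155.596

i: 13·29 - (-21)·(-13) = 377 - 273 = 104
j: (-21)·18 - (-17)·29 = -378 - (-493) = 115
k: (-17)·(-13) - 13·18 = 221 - 234 = -13
a × b = (104, 115, -13)
|a × b| = √(104² + 115² + (-13)²) = √24210 ≈ 155.5956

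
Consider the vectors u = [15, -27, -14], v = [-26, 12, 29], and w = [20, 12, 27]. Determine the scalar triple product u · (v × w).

v × w:
i: 12·27 - 29·12 = 324 - 348 = -24
j: 29·20 - (-26)·27 = 580 - (-702) = 1282
k: (-26)·12 - 12·20 = -312 - 240 = -552
v × w = (-24, 1282, -552)
u · (v × w) = 15·(-24) + (-27)·1282 + (-14)·(-552) = -360 - 34614 + 7728 = -27246

-27246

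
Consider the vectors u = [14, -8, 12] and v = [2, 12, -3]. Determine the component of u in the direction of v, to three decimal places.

u · v = 14·2 + (-8)·12 + 12·(-3) = 28 - 96 - 36 = -104
|v| = √(4 + 144 + 9) = √157 ≈ 12.5300
comp_v u = -104 / √157 ≈ -8.300

-8.300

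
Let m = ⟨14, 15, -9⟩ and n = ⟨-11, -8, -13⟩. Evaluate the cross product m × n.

(-267, 281, 53)

i: 15·(-13) - (-9)·(-8) = -195 - 72 = -267
j: (-9)·(-11) - 14·(-13) = 99 - (-182) = 281
k: 14·(-8) - 15·(-11) = -112 - (-165) = 53
m × n = (-267, 281, 53)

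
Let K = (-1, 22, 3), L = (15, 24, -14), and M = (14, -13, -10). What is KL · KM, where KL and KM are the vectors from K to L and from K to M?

391

KL = L − K = (16, 2, -17)
KM = M − K = (15, -35, -13)
KL · KM = 16·15 + 2·(-35) + (-17)·(-13) = 240 - 70 + 221 = 391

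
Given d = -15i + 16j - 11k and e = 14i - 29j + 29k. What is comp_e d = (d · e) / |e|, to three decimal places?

d · e = (-15)·14 + 16·(-29) + (-11)·29 = -210 - 464 - 319 = -993
|e| = √(196 + 841 + 841) = √1878 ≈ 43.3359
comp_e d = -993 / √1878 ≈ -22.914

-22.914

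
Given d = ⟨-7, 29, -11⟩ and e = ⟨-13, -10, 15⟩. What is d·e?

d · e = (-7)·(-13) + 29·(-10) + (-11)·15 = 91 - 290 - 165 = -364

-364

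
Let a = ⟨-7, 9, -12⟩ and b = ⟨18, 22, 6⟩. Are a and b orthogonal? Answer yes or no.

a · b = (-7)·18 + 9·22 + (-12)·6 = -126 + 198 - 72 = 0
Zero, so the vectors are orthogonal.

yes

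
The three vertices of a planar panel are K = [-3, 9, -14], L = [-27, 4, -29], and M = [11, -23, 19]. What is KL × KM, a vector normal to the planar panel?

(-645, 582, 838)

KL = (-24, -5, -15)
KM = (14, -32, 33)
i: (-5)·33 - (-15)·(-32) = -165 - 480 = -645
j: (-15)·14 - (-24)·33 = -210 - (-792) = 582
k: (-24)·(-32) - (-5)·14 = 768 - (-70) = 838
KL × KM = (-645, 582, 838)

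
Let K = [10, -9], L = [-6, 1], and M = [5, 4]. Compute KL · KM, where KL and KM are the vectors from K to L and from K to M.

KL = L − K = (-16, 10)
KM = M − K = (-5, 13)
KL · KM = (-16)·(-5) + 10·13 = 80 + 130 = 210

210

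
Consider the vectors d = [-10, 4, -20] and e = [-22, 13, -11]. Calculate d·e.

492

d · e = (-10)·(-22) + 4·13 + (-20)·(-11) = 220 + 52 + 220 = 492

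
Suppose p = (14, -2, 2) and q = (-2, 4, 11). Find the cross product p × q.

i: (-2)·11 - 2·4 = -22 - 8 = -30
j: 2·(-2) - 14·11 = -4 - 154 = -158
k: 14·4 - (-2)·(-2) = 56 - 4 = 52
p × q = (-30, -158, 52)

(-30, -158, 52)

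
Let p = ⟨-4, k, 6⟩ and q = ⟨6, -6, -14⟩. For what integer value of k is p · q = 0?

-18

p · q = (-4)·6 + k·(-6) + 6·(-14) = -108 - 6k
Set equal to 0: -6k = 108, so k = -18.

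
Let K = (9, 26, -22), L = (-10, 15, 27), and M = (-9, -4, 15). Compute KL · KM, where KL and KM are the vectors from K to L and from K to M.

2485

KL = L − K = (-19, -11, 49)
KM = M − K = (-18, -30, 37)
KL · KM = (-19)·(-18) + (-11)·(-30) + 49·37 = 342 + 330 + 1813 = 2485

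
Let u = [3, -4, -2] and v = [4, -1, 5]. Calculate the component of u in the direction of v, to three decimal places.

0.926

u · v = 3·4 + (-4)·(-1) + (-2)·5 = 12 + 4 - 10 = 6
|v| = √(16 + 1 + 25) = √42 ≈ 6.4807
comp_v u = 6 / √42 ≈ 0.926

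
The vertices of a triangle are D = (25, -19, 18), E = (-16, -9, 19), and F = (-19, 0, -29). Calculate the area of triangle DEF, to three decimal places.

1029.427

DE = (-41, 10, 1),  DF = (-44, 19, -47)
i: 10·(-47) - 1·19 = -470 - 19 = -489
j: 1·(-44) - (-41)·(-47) = -44 - 1927 = -1971
k: (-41)·19 - 10·(-44) = -779 - (-440) = -339
DE × DF = (-489, -1971, -339)
|DE × DF| = √4238883 ≈ 2058.8548
area = ½ · 2058.8548 ≈ 1029.427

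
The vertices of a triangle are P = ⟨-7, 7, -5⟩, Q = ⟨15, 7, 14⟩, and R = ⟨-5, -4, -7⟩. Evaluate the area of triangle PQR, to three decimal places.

PQ = (22, 0, 19),  PR = (2, -11, -2)
i: 0·(-2) - 19·(-11) = 0 - (-209) = 209
j: 19·2 - 22·(-2) = 38 - (-44) = 82
k: 22·(-11) - 0·2 = -242 - 0 = -242
PQ × PR = (209, 82, -242)
|PQ × PR| = √108969 ≈ 330.1045
area = ½ · 330.1045 ≈ 165.052

165.052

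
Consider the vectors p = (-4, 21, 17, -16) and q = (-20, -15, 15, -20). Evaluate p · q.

p · q = (-4)·(-20) + 21·(-15) + 17·15 + (-16)·(-20) = 80 - 315 + 255 + 320 = 340

340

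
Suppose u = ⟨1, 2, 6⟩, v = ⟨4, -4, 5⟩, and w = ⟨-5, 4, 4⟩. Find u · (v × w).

-142

v × w:
i: (-4)·4 - 5·4 = -16 - 20 = -36
j: 5·(-5) - 4·4 = -25 - 16 = -41
k: 4·4 - (-4)·(-5) = 16 - 20 = -4
v × w = (-36, -41, -4)
u · (v × w) = 1·(-36) + 2·(-41) + 6·(-4) = -36 - 82 - 24 = -142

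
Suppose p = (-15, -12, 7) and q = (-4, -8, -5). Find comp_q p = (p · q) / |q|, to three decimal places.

p · q = (-15)·(-4) + (-12)·(-8) + 7·(-5) = 60 + 96 - 35 = 121
|q| = √(16 + 64 + 25) = √105 ≈ 10.2470
comp_q p = 121 / √105 ≈ 11.808

11.808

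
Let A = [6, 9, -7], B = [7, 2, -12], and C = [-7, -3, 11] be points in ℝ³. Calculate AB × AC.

AB = (1, -7, -5)
AC = (-13, -12, 18)
i: (-7)·18 - (-5)·(-12) = -126 - 60 = -186
j: (-5)·(-13) - 1·18 = 65 - 18 = 47
k: 1·(-12) - (-7)·(-13) = -12 - 91 = -103
AB × AC = (-186, 47, -103)

(-186, 47, -103)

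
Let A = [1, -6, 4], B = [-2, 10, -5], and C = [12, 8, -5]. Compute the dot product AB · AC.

AB = B − A = (-3, 16, -9)
AC = C − A = (11, 14, -9)
AB · AC = (-3)·11 + 16·14 + (-9)·(-9) = -33 + 224 + 81 = 272

272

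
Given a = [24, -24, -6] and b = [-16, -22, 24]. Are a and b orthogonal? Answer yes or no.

yes

a · b = 24·(-16) + (-24)·(-22) + (-6)·24 = -384 + 528 - 144 = 0
Zero, so the vectors are orthogonal.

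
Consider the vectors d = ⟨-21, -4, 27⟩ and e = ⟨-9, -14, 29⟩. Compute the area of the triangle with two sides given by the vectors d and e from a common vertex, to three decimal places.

i: (-4)·29 - 27·(-14) = -116 - (-378) = 262
j: 27·(-9) - (-21)·29 = -243 - (-609) = 366
k: (-21)·(-14) - (-4)·(-9) = 294 - 36 = 258
d × e = (262, 366, 258)
|d × e| = √(262² + 366² + 258²) = √269164 ≈ 518.8102
area = ½ · 518.8102 ≈ 259.405

259.405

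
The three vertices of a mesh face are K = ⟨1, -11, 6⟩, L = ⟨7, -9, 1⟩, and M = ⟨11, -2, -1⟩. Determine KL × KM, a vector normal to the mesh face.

KL = (6, 2, -5)
KM = (10, 9, -7)
i: 2·(-7) - (-5)·9 = -14 - (-45) = 31
j: (-5)·10 - 6·(-7) = -50 - (-42) = -8
k: 6·9 - 2·10 = 54 - 20 = 34
KL × KM = (31, -8, 34)

(31, -8, 34)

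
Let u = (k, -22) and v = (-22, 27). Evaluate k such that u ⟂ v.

-27

u · v = k·(-22) + (-22)·27 = -594 - 22k
Set equal to 0: -22k = 594, so k = -27.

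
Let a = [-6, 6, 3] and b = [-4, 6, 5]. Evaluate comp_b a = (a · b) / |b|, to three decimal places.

8.547

a · b = (-6)·(-4) + 6·6 + 3·5 = 24 + 36 + 15 = 75
|b| = √(16 + 36 + 25) = √77 ≈ 8.7750
comp_b a = 75 / √77 ≈ 8.547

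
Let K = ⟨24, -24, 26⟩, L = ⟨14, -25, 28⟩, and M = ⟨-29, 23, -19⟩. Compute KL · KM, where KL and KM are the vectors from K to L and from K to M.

KL = L − K = (-10, -1, 2)
KM = M − K = (-53, 47, -45)
KL · KM = (-10)·(-53) + (-1)·47 + 2·(-45) = 530 - 47 - 90 = 393

393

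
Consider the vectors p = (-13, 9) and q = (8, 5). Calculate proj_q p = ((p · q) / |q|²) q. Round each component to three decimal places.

p · q = (-13)·8 + 9·5 = -104 + 45 = -59
|q|² = 64 + 25 = 89
proj_q p = (-59/89) · (8, 5) ≈ (-5.303, -3.315)

(-5.303, -3.315)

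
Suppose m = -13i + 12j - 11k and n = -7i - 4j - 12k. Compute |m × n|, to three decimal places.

245.114

i: 12·(-12) - (-11)·(-4) = -144 - 44 = -188
j: (-11)·(-7) - (-13)·(-12) = 77 - 156 = -79
k: (-13)·(-4) - 12·(-7) = 52 - (-84) = 136
m × n = (-188, -79, 136)
|m × n| = √((-188)² + (-79)² + 136²) = √60081 ≈ 245.1143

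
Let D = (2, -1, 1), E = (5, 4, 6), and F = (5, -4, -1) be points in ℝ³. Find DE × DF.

DE = (3, 5, 5)
DF = (3, -3, -2)
i: 5·(-2) - 5·(-3) = -10 - (-15) = 5
j: 5·3 - 3·(-2) = 15 - (-6) = 21
k: 3·(-3) - 5·3 = -9 - 15 = -24
DE × DF = (5, 21, -24)

(5, 21, -24)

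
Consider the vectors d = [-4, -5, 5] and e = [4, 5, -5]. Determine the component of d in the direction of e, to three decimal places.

d · e = (-4)·4 + (-5)·5 + 5·(-5) = -16 - 25 - 25 = -66
|e| = √(16 + 25 + 25) = √66 ≈ 8.1240
comp_e d = -66 / √66 ≈ -8.124

-8.124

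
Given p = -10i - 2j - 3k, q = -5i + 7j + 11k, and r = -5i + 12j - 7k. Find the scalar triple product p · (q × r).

2065

q × r:
i: 7·(-7) - 11·12 = -49 - 132 = -181
j: 11·(-5) - (-5)·(-7) = -55 - 35 = -90
k: (-5)·12 - 7·(-5) = -60 - (-35) = -25
q × r = (-181, -90, -25)
p · (q × r) = (-10)·(-181) + (-2)·(-90) + (-3)·(-25) = 1810 + 180 + 75 = 2065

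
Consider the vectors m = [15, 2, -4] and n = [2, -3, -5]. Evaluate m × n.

(-22, 67, -49)

i: 2·(-5) - (-4)·(-3) = -10 - 12 = -22
j: (-4)·2 - 15·(-5) = -8 - (-75) = 67
k: 15·(-3) - 2·2 = -45 - 4 = -49
m × n = (-22, 67, -49)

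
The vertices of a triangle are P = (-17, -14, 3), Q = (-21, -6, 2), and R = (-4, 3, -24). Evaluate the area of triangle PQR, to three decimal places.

PQ = (-4, 8, -1),  PR = (13, 17, -27)
i: 8·(-27) - (-1)·17 = -216 - (-17) = -199
j: (-1)·13 - (-4)·(-27) = -13 - 108 = -121
k: (-4)·17 - 8·13 = -68 - 104 = -172
PQ × PR = (-199, -121, -172)
|PQ × PR| = √83826 ≈ 289.5272
area = ½ · 289.5272 ≈ 144.764

144.764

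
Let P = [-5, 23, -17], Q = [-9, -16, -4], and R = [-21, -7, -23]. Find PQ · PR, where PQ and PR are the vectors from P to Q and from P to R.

1156

PQ = Q − P = (-4, -39, 13)
PR = R − P = (-16, -30, -6)
PQ · PR = (-4)·(-16) + (-39)·(-30) + 13·(-6) = 64 + 1170 - 78 = 1156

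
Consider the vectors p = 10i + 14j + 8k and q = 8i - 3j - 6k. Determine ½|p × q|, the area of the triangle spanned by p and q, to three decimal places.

i: 14·(-6) - 8·(-3) = -84 - (-24) = -60
j: 8·8 - 10·(-6) = 64 - (-60) = 124
k: 10·(-3) - 14·8 = -30 - 112 = -142
p × q = (-60, 124, -142)
|p × q| = √((-60)² + 124² + (-142)²) = √39140 ≈ 197.8383
area = ½ · 197.8383 ≈ 98.919

98.919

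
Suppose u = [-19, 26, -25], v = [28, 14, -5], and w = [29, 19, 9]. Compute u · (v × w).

v × w:
i: 14·9 - (-5)·19 = 126 - (-95) = 221
j: (-5)·29 - 28·9 = -145 - 252 = -397
k: 28·19 - 14·29 = 532 - 406 = 126
v × w = (221, -397, 126)
u · (v × w) = (-19)·221 + 26·(-397) + (-25)·126 = -4199 - 10322 - 3150 = -17671

-17671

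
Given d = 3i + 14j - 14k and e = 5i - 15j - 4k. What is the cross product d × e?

(-266, -58, -115)

i: 14·(-4) - (-14)·(-15) = -56 - 210 = -266
j: (-14)·5 - 3·(-4) = -70 - (-12) = -58
k: 3·(-15) - 14·5 = -45 - 70 = -115
d × e = (-266, -58, -115)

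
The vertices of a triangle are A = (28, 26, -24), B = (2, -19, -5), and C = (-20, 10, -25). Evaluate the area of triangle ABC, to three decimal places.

1005.383

AB = (-26, -45, 19),  AC = (-48, -16, -1)
i: (-45)·(-1) - 19·(-16) = 45 - (-304) = 349
j: 19·(-48) - (-26)·(-1) = -912 - 26 = -938
k: (-26)·(-16) - (-45)·(-48) = 416 - 2160 = -1744
AB × AC = (349, -938, -1744)
|AB × AC| = √4043181 ≈ 2010.7663
area = ½ · 2010.7663 ≈ 1005.383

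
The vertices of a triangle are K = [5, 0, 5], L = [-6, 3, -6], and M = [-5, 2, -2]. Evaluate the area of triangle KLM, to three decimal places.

16.985

KL = (-11, 3, -11),  KM = (-10, 2, -7)
i: 3·(-7) - (-11)·2 = -21 - (-22) = 1
j: (-11)·(-10) - (-11)·(-7) = 110 - 77 = 33
k: (-11)·2 - 3·(-10) = -22 - (-30) = 8
KL × KM = (1, 33, 8)
|KL × KM| = √1154 ≈ 33.9706
area = ½ · 33.9706 ≈ 16.985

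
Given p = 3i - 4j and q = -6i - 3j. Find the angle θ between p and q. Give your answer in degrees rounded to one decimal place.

100.3

p · q = 3·(-6) + (-4)·(-3) = -18 + 12 = -6
|p|² = 9 + 16 = 25,  |p| = √25 ≈ 5.000000
|q|² = 36 + 9 = 45,  |q| = √45 ≈ 6.708204
cos θ = -6 / (5.000000 · 6.708204) ≈ -0.17889
θ = arccos(-0.17889) ≈ 100.3°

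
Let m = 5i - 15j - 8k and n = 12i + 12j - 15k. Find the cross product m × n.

(321, -21, 240)

i: (-15)·(-15) - (-8)·12 = 225 - (-96) = 321
j: (-8)·12 - 5·(-15) = -96 - (-75) = -21
k: 5·12 - (-15)·12 = 60 - (-180) = 240
m × n = (321, -21, 240)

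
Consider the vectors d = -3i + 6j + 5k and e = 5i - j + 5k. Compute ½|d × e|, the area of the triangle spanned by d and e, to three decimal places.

29.808

i: 6·5 - 5·(-1) = 30 - (-5) = 35
j: 5·5 - (-3)·5 = 25 - (-15) = 40
k: (-3)·(-1) - 6·5 = 3 - 30 = -27
d × e = (35, 40, -27)
|d × e| = √(35² + 40² + (-27)²) = √3554 ≈ 59.6154
area = ½ · 59.6154 ≈ 29.808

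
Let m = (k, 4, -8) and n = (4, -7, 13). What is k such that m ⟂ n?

33

m · n = k·4 + 4·(-7) + (-8)·13 = -132 + 4k
Set equal to 0: 4k = 132, so k = 33.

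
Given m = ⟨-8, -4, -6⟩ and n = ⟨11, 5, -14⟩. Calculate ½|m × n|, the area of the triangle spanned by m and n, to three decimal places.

i: (-4)·(-14) - (-6)·5 = 56 - (-30) = 86
j: (-6)·11 - (-8)·(-14) = -66 - 112 = -178
k: (-8)·5 - (-4)·11 = -40 - (-44) = 4
m × n = (86, -178, 4)
|m × n| = √(86² + (-178)² + 4²) = √39096 ≈ 197.7271
area = ½ · 197.7271 ≈ 98.864

98.864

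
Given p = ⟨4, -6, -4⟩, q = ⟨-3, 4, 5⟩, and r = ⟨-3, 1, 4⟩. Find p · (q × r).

q × r:
i: 4·4 - 5·1 = 16 - 5 = 11
j: 5·(-3) - (-3)·4 = -15 - (-12) = -3
k: (-3)·1 - 4·(-3) = -3 - (-12) = 9
q × r = (11, -3, 9)
p · (q × r) = 4·11 + (-6)·(-3) + (-4)·9 = 44 + 18 - 36 = 26

26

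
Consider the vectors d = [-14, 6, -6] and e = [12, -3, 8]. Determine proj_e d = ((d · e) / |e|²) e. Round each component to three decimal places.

(-12.940, 3.235, -8.627)

d · e = (-14)·12 + 6·(-3) + (-6)·8 = -168 - 18 - 48 = -234
|e|² = 144 + 9 + 64 = 217
proj_e d = (-234/217) · (12, -3, 8) ≈ (-12.940, 3.235, -8.627)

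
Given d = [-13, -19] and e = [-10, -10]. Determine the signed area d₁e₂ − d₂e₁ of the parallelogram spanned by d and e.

(-13)·(-10) - (-19)·(-10) = 130 - 190 = -60

-60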